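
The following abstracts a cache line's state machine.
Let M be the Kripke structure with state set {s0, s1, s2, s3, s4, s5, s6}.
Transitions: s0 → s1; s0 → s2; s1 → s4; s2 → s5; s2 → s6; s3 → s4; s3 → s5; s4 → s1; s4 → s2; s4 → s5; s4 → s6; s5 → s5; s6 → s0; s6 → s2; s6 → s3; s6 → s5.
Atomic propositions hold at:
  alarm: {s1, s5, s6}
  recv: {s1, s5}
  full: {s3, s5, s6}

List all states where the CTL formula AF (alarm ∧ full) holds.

{s2, s5, s6}

Sat(alarm ∧ full) = {s5, s6}
AF (alarm ∧ full): least fixpoint, start Z0 = {s5, s6}, add states with every successor in Z. Z1 = {s2, s5, s6}; fixed.
Sat(AF (alarm ∧ full)) = {s2, s5, s6}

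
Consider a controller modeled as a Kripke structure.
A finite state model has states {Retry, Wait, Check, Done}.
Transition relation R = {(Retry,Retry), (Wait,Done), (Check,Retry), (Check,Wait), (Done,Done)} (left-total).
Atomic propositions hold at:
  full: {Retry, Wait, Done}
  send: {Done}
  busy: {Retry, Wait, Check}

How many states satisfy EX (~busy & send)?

2

Sat(~busy) = {Done}
Sat(~busy & send) = {Done}
Sat(EX (~busy & send)) = {s : some successor in {Done}} = {Wait, Done}
|Sat(EX (~busy & send))| = |{Wait, Done}| = 2.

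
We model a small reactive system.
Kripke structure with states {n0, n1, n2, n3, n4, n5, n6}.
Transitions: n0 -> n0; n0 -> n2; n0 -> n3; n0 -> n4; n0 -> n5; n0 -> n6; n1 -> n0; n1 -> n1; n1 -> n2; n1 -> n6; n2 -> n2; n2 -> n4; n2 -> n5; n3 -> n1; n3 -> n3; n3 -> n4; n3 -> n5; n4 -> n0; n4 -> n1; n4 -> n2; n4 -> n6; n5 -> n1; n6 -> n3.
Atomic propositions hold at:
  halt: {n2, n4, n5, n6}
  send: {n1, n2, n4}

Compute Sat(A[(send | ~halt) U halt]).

Sat(~halt) = {n0, n1, n3}
Sat(send | ~halt) = {n0, n1, n2, n3, n4}
A[(send | ~halt) U halt]: least fixpoint, start Z0 = Sat(halt) = {n2, n4, n5, n6}, add states in Sat(send | ~halt) with every successor in Z. Already a fixed point.
Sat(A[(send | ~halt) U halt]) = {n2, n4, n5, n6}

{n2, n4, n5, n6}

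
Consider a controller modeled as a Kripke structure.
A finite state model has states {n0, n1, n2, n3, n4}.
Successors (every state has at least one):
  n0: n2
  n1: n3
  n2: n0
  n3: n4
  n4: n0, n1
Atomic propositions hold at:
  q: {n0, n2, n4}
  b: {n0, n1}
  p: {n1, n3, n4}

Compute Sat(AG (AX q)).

{n0, n2}

Sat(AX q) = {s : every successor in {n0, n2, n4}} = {n0, n2, n3}
AG (AX q): greatest fixpoint, start Z0 = {n0, n2, n3}, keep only states in Sat with every successor in Z. Z1 = {n0, n2}; fixed.
Sat(AG (AX q)) = {n0, n2}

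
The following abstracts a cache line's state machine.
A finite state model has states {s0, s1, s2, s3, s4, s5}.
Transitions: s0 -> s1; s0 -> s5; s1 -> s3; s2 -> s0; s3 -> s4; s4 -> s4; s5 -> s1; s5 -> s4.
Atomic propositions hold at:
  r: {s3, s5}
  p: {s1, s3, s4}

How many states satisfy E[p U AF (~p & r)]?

Sat(~p) = {s0, s2, s5}
Sat(~p & r) = {s5}
AF (~p & r): least fixpoint, start Z0 = {s5}, add states with every successor in Z. Already a fixed point.
Sat(AF (~p & r)) = {s5}
E[p U AF (~p & r)]: least fixpoint, start Z0 = Sat(AF (~p & r)) = {s5}, add states in Sat(p) with some successor in Z. Already a fixed point.
Sat(E[p U AF (~p & r)]) = {s5}
|Sat(E[p U AF (~p & r)])| = |{s5}| = 1.

1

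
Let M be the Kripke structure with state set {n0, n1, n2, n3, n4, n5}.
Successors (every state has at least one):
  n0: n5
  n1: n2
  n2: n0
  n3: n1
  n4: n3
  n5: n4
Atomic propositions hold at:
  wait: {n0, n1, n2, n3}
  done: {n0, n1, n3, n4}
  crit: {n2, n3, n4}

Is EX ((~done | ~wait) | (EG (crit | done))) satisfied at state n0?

Sat(~done) = {n2, n5}
Sat(~wait) = {n4, n5}
Sat(~done | ~wait) = {n2, n4, n5}
Sat(crit | done) = {n0, n1, n2, n3, n4}
EG (crit | done): greatest fixpoint, start Z0 = {n0, n1, n2, n3, n4}, keep only states in Sat with some successor in Z. Z1 = {n1, n2, n3, n4}; Z2 = {n1, n3, n4}; Z3 = {n3, n4}; Z4 = {n4}; Z5 = ∅; fixed.
Sat(EG (crit | done)) = ∅
Sat((~done | ~wait) | (EG (crit | done))) = {n2, n4, n5}
Sat(EX ((~done | ~wait) | (EG (crit | done)))) = {s : some successor in {n2, n4, n5}} = {n0, n1, n5}
n0 ∈ Sat(EX ((~done | ~wait) | (EG (crit | done)))) = {n0, n1, n5}, so the formula holds at n0.

Yes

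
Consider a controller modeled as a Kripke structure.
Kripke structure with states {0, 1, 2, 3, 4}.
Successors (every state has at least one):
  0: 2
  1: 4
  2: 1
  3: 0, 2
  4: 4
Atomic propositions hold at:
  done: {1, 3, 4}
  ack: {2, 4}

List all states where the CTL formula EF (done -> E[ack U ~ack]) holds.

Sat(~ack) = {0, 1, 3}
E[ack U ~ack]: least fixpoint, start Z0 = Sat(~ack) = {0, 1, 3}, add states in Sat(ack) with some successor in Z. Z1 = {0, 1, 2, 3}; fixed.
Sat(E[ack U ~ack]) = {0, 1, 2, 3}
Sat(done -> E[ack U ~ack]) = {0, 1, 2, 3}
EF (done -> E[ack U ~ack]): least fixpoint, start Z0 = {0, 1, 2, 3}, add states with some successor in Z. Already a fixed point.
Sat(EF (done -> E[ack U ~ack])) = {0, 1, 2, 3}

{0, 1, 2, 3}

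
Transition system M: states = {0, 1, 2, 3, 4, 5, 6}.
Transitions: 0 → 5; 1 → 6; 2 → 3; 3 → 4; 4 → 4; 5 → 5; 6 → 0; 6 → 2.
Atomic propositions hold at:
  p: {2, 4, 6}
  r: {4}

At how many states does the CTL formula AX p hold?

3

Sat(AX p) = {s : every successor in {2, 4, 6}} = {1, 3, 4}
|Sat(AX p)| = |{1, 3, 4}| = 3.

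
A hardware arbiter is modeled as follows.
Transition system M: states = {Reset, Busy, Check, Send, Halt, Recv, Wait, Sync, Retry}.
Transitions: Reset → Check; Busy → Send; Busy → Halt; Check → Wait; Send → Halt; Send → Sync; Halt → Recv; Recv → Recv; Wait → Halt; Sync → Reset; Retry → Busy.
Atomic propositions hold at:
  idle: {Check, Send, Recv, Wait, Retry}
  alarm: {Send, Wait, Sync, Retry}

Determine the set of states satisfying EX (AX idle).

{Reset, Busy, Send, Halt, Recv, Wait, Sync}

Sat(AX idle) = {s : every successor in {Check, Send, Recv, Wait, Retry}} = {Reset, Check, Halt, Recv}
Sat(EX (AX idle)) = {s : some successor in {Reset, Check, Halt, Recv}} = {Reset, Busy, Send, Halt, Recv, Wait, Sync}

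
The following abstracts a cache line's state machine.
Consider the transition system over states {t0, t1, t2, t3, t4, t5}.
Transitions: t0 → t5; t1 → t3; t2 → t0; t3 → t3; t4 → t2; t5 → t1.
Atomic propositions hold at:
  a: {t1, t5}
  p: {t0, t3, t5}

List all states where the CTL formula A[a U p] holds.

A[a U p]: least fixpoint, start Z0 = Sat(p) = {t0, t3, t5}, add states in Sat(a) with every successor in Z. Z1 = {t0, t1, t3, t5}; fixed.
Sat(A[a U p]) = {t0, t1, t3, t5}

{t0, t1, t3, t5}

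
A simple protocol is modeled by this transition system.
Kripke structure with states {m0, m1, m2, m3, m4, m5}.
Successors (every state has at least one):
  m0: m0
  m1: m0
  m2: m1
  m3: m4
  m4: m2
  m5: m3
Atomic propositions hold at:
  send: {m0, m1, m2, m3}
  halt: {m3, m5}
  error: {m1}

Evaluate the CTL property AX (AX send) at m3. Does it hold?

Yes

Sat(AX send) = {s : every successor in {m0, m1, m2, m3}} = {m0, m1, m2, m4, m5}
Sat(AX (AX send)) = {s : every successor in {m0, m1, m2, m4, m5}} = {m0, m1, m2, m3, m4}
m3 ∈ Sat(AX (AX send)) = {m0, m1, m2, m3, m4}, so the formula holds at m3.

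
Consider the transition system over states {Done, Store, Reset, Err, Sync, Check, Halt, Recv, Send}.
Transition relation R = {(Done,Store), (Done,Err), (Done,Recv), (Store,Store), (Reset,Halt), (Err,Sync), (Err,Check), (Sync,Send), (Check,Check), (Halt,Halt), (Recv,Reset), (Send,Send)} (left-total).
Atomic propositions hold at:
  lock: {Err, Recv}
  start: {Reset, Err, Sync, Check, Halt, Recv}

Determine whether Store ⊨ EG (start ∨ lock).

Sat(start ∨ lock) = {Reset, Err, Sync, Check, Halt, Recv}
EG (start ∨ lock): greatest fixpoint, start Z0 = {Reset, Err, Sync, Check, Halt, Recv}, keep only states in Sat with some successor in Z. Z1 = {Reset, Err, Check, Halt, Recv}; fixed.
Sat(EG (start ∨ lock)) = {Reset, Err, Check, Halt, Recv}
Store ∉ Sat(EG (start ∨ lock)) = {Reset, Err, Check, Halt, Recv}, so the formula does not hold at Store.

No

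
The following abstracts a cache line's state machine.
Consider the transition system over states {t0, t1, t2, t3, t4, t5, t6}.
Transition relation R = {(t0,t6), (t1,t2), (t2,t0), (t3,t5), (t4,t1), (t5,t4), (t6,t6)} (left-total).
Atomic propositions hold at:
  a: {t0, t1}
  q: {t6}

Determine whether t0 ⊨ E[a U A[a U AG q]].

Yes

AG q: greatest fixpoint, start Z0 = {t6}, keep only states in Sat with every successor in Z. Already a fixed point.
Sat(AG q) = {t6}
A[a U AG q]: least fixpoint, start Z0 = Sat(AG q) = {t6}, add states in Sat(a) with every successor in Z. Z1 = {t0, t6}; fixed.
Sat(A[a U AG q]) = {t0, t6}
E[a U A[a U AG q]]: least fixpoint, start Z0 = Sat(A[a U AG q]) = {t0, t6}, add states in Sat(a) with some successor in Z. Already a fixed point.
Sat(E[a U A[a U AG q]]) = {t0, t6}
t0 ∈ Sat(E[a U A[a U AG q]]) = {t0, t6}, so the formula holds at t0.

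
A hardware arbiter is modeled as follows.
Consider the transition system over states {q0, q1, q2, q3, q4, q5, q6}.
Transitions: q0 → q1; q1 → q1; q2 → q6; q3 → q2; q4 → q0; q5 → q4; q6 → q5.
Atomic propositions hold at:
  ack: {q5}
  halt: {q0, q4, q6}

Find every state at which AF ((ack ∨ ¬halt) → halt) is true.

Sat(¬halt) = {q1, q2, q3, q5}
Sat(ack ∨ ¬halt) = {q1, q2, q3, q5}
Sat((ack ∨ ¬halt) → halt) = {q0, q4, q6}
AF ((ack ∨ ¬halt) → halt): least fixpoint, start Z0 = {q0, q4, q6}, add states with every successor in Z. Z1 = {q0, q2, q4, q5, q6}; Z2 = {q0, q2, q3, q4, q5, q6}; fixed.
Sat(AF ((ack ∨ ¬halt) → halt)) = {q0, q2, q3, q4, q5, q6}

{q0, q2, q3, q4, q5, q6}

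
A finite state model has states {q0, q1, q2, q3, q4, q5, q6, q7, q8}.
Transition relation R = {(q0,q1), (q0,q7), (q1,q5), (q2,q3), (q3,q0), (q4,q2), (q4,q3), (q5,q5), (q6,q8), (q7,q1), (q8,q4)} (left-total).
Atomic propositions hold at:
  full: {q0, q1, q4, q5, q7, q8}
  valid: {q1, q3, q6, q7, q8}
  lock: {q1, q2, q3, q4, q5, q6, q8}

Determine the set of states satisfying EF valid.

{q0, q1, q2, q3, q4, q6, q7, q8}

EF valid: least fixpoint, start Z0 = {q1, q3, q6, q7, q8}, add states with some successor in Z. Z1 = {q0, q1, q2, q3, q4, q6, q7, q8}; fixed.
Sat(EF valid) = {q0, q1, q2, q3, q4, q6, q7, q8}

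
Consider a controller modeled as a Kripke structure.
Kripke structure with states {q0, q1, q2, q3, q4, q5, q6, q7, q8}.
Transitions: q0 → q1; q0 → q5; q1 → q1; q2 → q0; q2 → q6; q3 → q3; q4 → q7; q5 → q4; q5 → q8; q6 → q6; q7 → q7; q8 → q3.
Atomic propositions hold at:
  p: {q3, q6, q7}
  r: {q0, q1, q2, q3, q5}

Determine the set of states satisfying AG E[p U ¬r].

Sat(¬r) = {q4, q6, q7, q8}
E[p U ¬r]: least fixpoint, start Z0 = Sat(¬r) = {q4, q6, q7, q8}, add states in Sat(p) with some successor in Z. Already a fixed point.
Sat(E[p U ¬r]) = {q4, q6, q7, q8}
AG E[p U ¬r]: greatest fixpoint, start Z0 = {q4, q6, q7, q8}, keep only states in Sat with every successor in Z. Z1 = {q4, q6, q7}; fixed.
Sat(AG E[p U ¬r]) = {q4, q6, q7}

{q4, q6, q7}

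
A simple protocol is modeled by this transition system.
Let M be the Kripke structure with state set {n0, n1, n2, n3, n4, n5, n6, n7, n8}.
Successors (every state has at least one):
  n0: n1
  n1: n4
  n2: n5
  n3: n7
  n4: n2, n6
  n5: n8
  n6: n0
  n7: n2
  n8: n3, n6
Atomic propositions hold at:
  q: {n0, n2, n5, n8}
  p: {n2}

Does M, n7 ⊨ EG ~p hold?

No

Sat(~p) = {n0, n1, n3, n4, n5, n6, n7, n8}
EG ~p: greatest fixpoint, start Z0 = {n0, n1, n3, n4, n5, n6, n7, n8}, keep only states in Sat with some successor in Z. Z1 = {n0, n1, n3, n4, n5, n6, n8}; Z2 = {n0, n1, n4, n5, n6, n8}; fixed.
Sat(EG ~p) = {n0, n1, n4, n5, n6, n8}
n7 ∉ Sat(EG ~p) = {n0, n1, n4, n5, n6, n8}, so the formula does not hold at n7.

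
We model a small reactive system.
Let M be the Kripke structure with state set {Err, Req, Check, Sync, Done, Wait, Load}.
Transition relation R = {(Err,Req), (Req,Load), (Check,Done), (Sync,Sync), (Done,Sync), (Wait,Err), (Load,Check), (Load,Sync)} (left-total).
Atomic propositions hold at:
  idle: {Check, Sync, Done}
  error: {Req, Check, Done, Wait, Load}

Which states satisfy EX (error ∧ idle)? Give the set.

Sat(error ∧ idle) = {Check, Done}
Sat(EX (error ∧ idle)) = {s : some successor in {Check, Done}} = {Check, Load}

{Check, Load}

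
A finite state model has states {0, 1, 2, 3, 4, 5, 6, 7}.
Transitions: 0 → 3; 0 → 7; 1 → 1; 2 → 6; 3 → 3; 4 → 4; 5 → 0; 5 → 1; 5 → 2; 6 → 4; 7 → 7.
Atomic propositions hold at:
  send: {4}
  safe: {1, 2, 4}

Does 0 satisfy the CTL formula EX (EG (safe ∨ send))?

Sat(safe ∨ send) = {1, 2, 4}
EG (safe ∨ send): greatest fixpoint, start Z0 = {1, 2, 4}, keep only states in Sat with some successor in Z. Z1 = {1, 4}; fixed.
Sat(EG (safe ∨ send)) = {1, 4}
Sat(EX (EG (safe ∨ send))) = {s : some successor in {1, 4}} = {1, 4, 5, 6}
0 ∉ Sat(EX (EG (safe ∨ send))) = {1, 4, 5, 6}, so the formula does not hold at 0.

No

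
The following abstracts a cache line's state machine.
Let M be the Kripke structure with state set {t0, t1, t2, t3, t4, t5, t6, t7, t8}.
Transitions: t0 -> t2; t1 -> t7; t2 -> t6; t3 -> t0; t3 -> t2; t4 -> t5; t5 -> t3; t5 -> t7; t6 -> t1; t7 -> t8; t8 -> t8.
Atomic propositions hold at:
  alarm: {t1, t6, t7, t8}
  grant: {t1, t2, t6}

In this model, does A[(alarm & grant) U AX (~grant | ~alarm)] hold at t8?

Sat(alarm & grant) = {t1, t6}
Sat(~grant) = {t0, t3, t4, t5, t7, t8}
Sat(~alarm) = {t0, t2, t3, t4, t5}
Sat(~grant | ~alarm) = {t0, t2, t3, t4, t5, t7, t8}
Sat(AX (~grant | ~alarm)) = {s : every successor in {t0, t2, t3, t4, t5, t7, t8}} = {t0, t1, t3, t4, t5, t7, t8}
A[(alarm & grant) U AX (~grant | ~alarm)]: least fixpoint, start Z0 = Sat(AX (~grant | ~alarm)) = {t0, t1, t3, t4, t5, t7, t8}, add states in Sat(alarm & grant) with every successor in Z. Z1 = {t0, t1, t3, t4, t5, t6, t7, t8}; fixed.
Sat(A[(alarm & grant) U AX (~grant | ~alarm)]) = {t0, t1, t3, t4, t5, t6, t7, t8}
t8 ∈ Sat(A[(alarm & grant) U AX (~grant | ~alarm)]) = {t0, t1, t3, t4, t5, t6, t7, t8}, so the formula holds at t8.

Yes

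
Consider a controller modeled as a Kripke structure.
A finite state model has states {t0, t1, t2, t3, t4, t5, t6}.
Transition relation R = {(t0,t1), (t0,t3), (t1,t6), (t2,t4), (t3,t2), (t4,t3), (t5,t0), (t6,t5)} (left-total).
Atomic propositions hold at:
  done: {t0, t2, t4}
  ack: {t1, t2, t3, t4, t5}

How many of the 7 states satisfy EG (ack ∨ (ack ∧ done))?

Sat(ack ∧ done) = {t2, t4}
Sat(ack ∨ (ack ∧ done)) = {t1, t2, t3, t4, t5}
EG (ack ∨ (ack ∧ done)): greatest fixpoint, start Z0 = {t1, t2, t3, t4, t5}, keep only states in Sat with some successor in Z. Z1 = {t2, t3, t4}; fixed.
Sat(EG (ack ∨ (ack ∧ done))) = {t2, t3, t4}
|Sat(EG (ack ∨ (ack ∧ done)))| = |{t2, t3, t4}| = 3.

3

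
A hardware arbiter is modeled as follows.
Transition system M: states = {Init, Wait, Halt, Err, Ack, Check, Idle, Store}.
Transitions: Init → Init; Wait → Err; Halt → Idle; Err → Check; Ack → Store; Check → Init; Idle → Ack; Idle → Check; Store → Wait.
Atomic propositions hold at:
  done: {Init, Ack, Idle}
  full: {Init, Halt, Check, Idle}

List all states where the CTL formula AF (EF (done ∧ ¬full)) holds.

Sat(¬full) = {Wait, Err, Ack, Store}
Sat(done ∧ ¬full) = {Ack}
EF (done ∧ ¬full): least fixpoint, start Z0 = {Ack}, add states with some successor in Z. Z1 = {Ack, Idle}; Z2 = {Halt, Ack, Idle}; fixed.
Sat(EF (done ∧ ¬full)) = {Halt, Ack, Idle}
AF (EF (done ∧ ¬full)): least fixpoint, start Z0 = {Halt, Ack, Idle}, add states with every successor in Z. Already a fixed point.
Sat(AF (EF (done ∧ ¬full))) = {Halt, Ack, Idle}

{Halt, Ack, Idle}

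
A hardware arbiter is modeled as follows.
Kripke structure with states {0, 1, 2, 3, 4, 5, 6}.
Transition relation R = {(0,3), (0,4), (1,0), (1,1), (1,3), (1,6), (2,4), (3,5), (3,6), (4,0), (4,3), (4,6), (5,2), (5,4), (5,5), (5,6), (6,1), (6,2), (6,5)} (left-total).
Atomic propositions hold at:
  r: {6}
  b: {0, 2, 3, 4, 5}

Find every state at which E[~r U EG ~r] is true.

Sat(~r) = {0, 1, 2, 3, 4, 5}
EG ~r: greatest fixpoint, start Z0 = {0, 1, 2, 3, 4, 5}, keep only states in Sat with some successor in Z. Already a fixed point.
Sat(EG ~r) = {0, 1, 2, 3, 4, 5}
E[~r U EG ~r]: least fixpoint, start Z0 = Sat(EG ~r) = {0, 1, 2, 3, 4, 5}, add states in Sat(~r) with some successor in Z. Already a fixed point.
Sat(E[~r U EG ~r]) = {0, 1, 2, 3, 4, 5}

{0, 1, 2, 3, 4, 5}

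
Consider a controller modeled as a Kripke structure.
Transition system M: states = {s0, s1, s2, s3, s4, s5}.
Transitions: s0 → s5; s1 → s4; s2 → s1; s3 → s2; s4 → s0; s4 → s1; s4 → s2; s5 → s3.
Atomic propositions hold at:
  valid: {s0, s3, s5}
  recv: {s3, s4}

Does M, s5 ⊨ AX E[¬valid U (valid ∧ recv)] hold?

Sat(¬valid) = {s1, s2, s4}
Sat(valid ∧ recv) = {s3}
E[¬valid U (valid ∧ recv)]: least fixpoint, start Z0 = Sat((valid ∧ recv)) = {s3}, add states in Sat(¬valid) with some successor in Z. Already a fixed point.
Sat(E[¬valid U (valid ∧ recv)]) = {s3}
Sat(AX E[¬valid U (valid ∧ recv)]) = {s : every successor in {s3}} = {s5}
s5 ∈ Sat(AX E[¬valid U (valid ∧ recv)]) = {s5}, so the formula holds at s5.

Yes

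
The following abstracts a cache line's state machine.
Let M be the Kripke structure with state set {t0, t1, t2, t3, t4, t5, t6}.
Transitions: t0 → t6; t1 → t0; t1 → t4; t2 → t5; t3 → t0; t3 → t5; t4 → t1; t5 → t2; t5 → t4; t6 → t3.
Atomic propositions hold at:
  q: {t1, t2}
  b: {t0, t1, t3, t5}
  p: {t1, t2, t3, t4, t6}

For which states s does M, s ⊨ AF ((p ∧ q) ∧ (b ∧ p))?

Sat(p ∧ q) = {t1, t2}
Sat(b ∧ p) = {t1, t3}
Sat((p ∧ q) ∧ (b ∧ p)) = {t1}
AF ((p ∧ q) ∧ (b ∧ p)): least fixpoint, start Z0 = {t1}, add states with every successor in Z. Z1 = {t1, t4}; fixed.
Sat(AF ((p ∧ q) ∧ (b ∧ p))) = {t1, t4}

{t1, t4}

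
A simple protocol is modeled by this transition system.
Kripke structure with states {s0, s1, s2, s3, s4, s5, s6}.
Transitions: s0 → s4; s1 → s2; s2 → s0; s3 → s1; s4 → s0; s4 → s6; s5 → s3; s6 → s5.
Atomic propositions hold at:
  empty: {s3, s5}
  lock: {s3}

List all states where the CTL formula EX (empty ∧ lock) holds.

{s5}

Sat(empty ∧ lock) = {s3}
Sat(EX (empty ∧ lock)) = {s : some successor in {s3}} = {s5}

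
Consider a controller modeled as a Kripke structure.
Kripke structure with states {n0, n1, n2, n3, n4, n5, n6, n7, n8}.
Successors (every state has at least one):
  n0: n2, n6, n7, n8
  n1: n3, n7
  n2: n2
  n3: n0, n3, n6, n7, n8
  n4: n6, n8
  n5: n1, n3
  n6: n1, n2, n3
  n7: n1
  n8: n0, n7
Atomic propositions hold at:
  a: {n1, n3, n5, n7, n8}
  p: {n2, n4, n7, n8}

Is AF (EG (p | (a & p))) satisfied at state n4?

Sat(a & p) = {n7, n8}
Sat(p | (a & p)) = {n2, n4, n7, n8}
EG (p | (a & p)): greatest fixpoint, start Z0 = {n2, n4, n7, n8}, keep only states in Sat with some successor in Z. Z1 = {n2, n4, n8}; Z2 = {n2, n4}; Z3 = {n2}; fixed.
Sat(EG (p | (a & p))) = {n2}
AF (EG (p | (a & p))): least fixpoint, start Z0 = {n2}, add states with every successor in Z. Already a fixed point.
Sat(AF (EG (p | (a & p)))) = {n2}
n4 ∉ Sat(AF (EG (p | (a & p)))) = {n2}, so the formula does not hold at n4.

No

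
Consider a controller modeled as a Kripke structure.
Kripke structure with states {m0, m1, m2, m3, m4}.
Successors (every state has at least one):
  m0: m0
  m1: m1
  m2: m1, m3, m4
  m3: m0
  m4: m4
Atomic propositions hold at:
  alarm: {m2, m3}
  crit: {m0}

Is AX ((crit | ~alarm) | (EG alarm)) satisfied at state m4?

Yes

Sat(~alarm) = {m0, m1, m4}
Sat(crit | ~alarm) = {m0, m1, m4}
EG alarm: greatest fixpoint, start Z0 = {m2, m3}, keep only states in Sat with some successor in Z. Z1 = {m2}; Z2 = ∅; fixed.
Sat(EG alarm) = ∅
Sat((crit | ~alarm) | (EG alarm)) = {m0, m1, m4}
Sat(AX ((crit | ~alarm) | (EG alarm))) = {s : every successor in {m0, m1, m4}} = {m0, m1, m3, m4}
m4 ∈ Sat(AX ((crit | ~alarm) | (EG alarm))) = {m0, m1, m3, m4}, so the formula holds at m4.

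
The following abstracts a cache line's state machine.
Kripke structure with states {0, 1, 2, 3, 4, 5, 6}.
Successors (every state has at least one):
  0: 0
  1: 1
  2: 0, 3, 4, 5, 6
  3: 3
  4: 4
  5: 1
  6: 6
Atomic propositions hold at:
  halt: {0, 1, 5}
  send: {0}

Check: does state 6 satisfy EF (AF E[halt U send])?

E[halt U send]: least fixpoint, start Z0 = Sat(send) = {0}, add states in Sat(halt) with some successor in Z. Already a fixed point.
Sat(E[halt U send]) = {0}
AF E[halt U send]: least fixpoint, start Z0 = {0}, add states with every successor in Z. Already a fixed point.
Sat(AF E[halt U send]) = {0}
EF (AF E[halt U send]): least fixpoint, start Z0 = {0}, add states with some successor in Z. Z1 = {0, 2}; fixed.
Sat(EF (AF E[halt U send])) = {0, 2}
6 ∉ Sat(EF (AF E[halt U send])) = {0, 2}, so the formula does not hold at 6.

No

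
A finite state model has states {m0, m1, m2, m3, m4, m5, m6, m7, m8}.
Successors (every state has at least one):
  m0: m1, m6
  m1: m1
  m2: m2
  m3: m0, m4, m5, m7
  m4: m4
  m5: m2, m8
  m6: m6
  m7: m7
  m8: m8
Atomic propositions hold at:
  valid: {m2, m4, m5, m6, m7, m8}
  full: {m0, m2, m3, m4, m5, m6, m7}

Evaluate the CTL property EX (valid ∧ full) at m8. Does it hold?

Sat(valid ∧ full) = {m2, m4, m5, m6, m7}
Sat(EX (valid ∧ full)) = {s : some successor in {m2, m4, m5, m6, m7}} = {m0, m2, m3, m4, m5, m6, m7}
m8 ∉ Sat(EX (valid ∧ full)) = {m0, m2, m3, m4, m5, m6, m7}, so the formula does not hold at m8.

No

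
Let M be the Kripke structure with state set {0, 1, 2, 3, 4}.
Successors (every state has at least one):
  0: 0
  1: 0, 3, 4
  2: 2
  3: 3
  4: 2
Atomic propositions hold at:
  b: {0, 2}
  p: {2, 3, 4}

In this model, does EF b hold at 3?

No

EF b: least fixpoint, start Z0 = {0, 2}, add states with some successor in Z. Z1 = {0, 1, 2, 4}; fixed.
Sat(EF b) = {0, 1, 2, 4}
3 ∉ Sat(EF b) = {0, 1, 2, 4}, so the formula does not hold at 3.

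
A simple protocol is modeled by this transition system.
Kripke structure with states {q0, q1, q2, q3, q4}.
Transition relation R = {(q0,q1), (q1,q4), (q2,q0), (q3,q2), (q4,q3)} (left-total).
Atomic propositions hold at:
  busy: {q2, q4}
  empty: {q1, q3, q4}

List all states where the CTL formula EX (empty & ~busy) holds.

Sat(~busy) = {q0, q1, q3}
Sat(empty & ~busy) = {q1, q3}
Sat(EX (empty & ~busy)) = {s : some successor in {q1, q3}} = {q0, q4}

{q0, q4}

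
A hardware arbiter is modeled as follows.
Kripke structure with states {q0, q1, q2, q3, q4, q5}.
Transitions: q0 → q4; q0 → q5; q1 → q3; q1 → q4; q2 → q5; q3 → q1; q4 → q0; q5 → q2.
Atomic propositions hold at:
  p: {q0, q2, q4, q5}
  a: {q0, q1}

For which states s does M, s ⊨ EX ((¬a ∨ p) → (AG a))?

Sat(¬a) = {q2, q3, q4, q5}
Sat(¬a ∨ p) = {q0, q2, q3, q4, q5}
AG a: greatest fixpoint, start Z0 = {q0, q1}, keep only states in Sat with every successor in Z. Z1 = ∅; fixed.
Sat(AG a) = ∅
Sat((¬a ∨ p) → (AG a)) = {q1}
Sat(EX ((¬a ∨ p) → (AG a))) = {s : some successor in {q1}} = {q3}

{q3}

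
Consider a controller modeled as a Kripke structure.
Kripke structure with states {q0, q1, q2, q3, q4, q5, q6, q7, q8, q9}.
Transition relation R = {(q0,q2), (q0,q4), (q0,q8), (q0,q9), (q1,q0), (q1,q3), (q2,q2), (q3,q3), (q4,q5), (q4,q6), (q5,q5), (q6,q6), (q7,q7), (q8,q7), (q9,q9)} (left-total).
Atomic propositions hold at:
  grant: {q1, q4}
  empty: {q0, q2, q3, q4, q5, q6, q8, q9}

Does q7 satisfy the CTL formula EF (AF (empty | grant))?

Sat(empty | grant) = {q0, q1, q2, q3, q4, q5, q6, q8, q9}
AF (empty | grant): least fixpoint, start Z0 = {q0, q1, q2, q3, q4, q5, q6, q8, q9}, add states with every successor in Z. Already a fixed point.
Sat(AF (empty | grant)) = {q0, q1, q2, q3, q4, q5, q6, q8, q9}
EF (AF (empty | grant)): least fixpoint, start Z0 = {q0, q1, q2, q3, q4, q5, q6, q8, q9}, add states with some successor in Z. Already a fixed point.
Sat(EF (AF (empty | grant))) = {q0, q1, q2, q3, q4, q5, q6, q8, q9}
q7 ∉ Sat(EF (AF (empty | grant))) = {q0, q1, q2, q3, q4, q5, q6, q8, q9}, so the formula does not hold at q7.

No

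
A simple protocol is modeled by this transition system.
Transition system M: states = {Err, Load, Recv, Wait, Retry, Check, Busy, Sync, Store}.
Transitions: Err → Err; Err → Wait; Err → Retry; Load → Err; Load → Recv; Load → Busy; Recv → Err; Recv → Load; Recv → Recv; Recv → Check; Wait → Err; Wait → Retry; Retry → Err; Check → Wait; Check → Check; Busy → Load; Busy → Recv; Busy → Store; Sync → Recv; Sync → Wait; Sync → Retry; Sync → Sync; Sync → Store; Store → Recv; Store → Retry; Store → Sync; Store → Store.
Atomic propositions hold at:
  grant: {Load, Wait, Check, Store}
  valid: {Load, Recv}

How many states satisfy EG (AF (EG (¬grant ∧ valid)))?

1

Sat(¬grant) = {Err, Recv, Retry, Busy, Sync}
Sat(¬grant ∧ valid) = {Recv}
EG (¬grant ∧ valid): greatest fixpoint, start Z0 = {Recv}, keep only states in Sat with some successor in Z. Already a fixed point.
Sat(EG (¬grant ∧ valid)) = {Recv}
AF (EG (¬grant ∧ valid)): least fixpoint, start Z0 = {Recv}, add states with every successor in Z. Already a fixed point.
Sat(AF (EG (¬grant ∧ valid))) = {Recv}
EG (AF (EG (¬grant ∧ valid))): greatest fixpoint, start Z0 = {Recv}, keep only states in Sat with some successor in Z. Already a fixed point.
Sat(EG (AF (EG (¬grant ∧ valid)))) = {Recv}
|Sat(EG (AF (EG (¬grant ∧ valid))))| = |{Recv}| = 1.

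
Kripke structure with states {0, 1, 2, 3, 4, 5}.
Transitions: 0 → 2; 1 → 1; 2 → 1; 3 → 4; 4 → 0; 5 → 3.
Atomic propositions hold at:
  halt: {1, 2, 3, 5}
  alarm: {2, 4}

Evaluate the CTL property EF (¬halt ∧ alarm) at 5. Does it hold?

Yes

Sat(¬halt) = {0, 4}
Sat(¬halt ∧ alarm) = {4}
EF (¬halt ∧ alarm): least fixpoint, start Z0 = {4}, add states with some successor in Z. Z1 = {3, 4}; Z2 = {3, 4, 5}; fixed.
Sat(EF (¬halt ∧ alarm)) = {3, 4, 5}
5 ∈ Sat(EF (¬halt ∧ alarm)) = {3, 4, 5}, so the formula holds at 5.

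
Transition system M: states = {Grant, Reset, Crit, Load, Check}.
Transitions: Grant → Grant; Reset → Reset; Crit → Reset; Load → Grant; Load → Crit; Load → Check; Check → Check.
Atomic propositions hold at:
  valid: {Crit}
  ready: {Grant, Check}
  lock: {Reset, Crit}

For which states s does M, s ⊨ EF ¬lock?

{Grant, Load, Check}

Sat(¬lock) = {Grant, Load, Check}
EF ¬lock: least fixpoint, start Z0 = {Grant, Load, Check}, add states with some successor in Z. Already a fixed point.
Sat(EF ¬lock) = {Grant, Load, Check}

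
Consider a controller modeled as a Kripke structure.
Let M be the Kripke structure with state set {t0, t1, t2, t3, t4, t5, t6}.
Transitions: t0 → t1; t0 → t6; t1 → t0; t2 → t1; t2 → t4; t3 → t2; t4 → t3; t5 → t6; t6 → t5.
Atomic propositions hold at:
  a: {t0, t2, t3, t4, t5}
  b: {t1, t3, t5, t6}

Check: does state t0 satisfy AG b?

No

AG b: greatest fixpoint, start Z0 = {t1, t3, t5, t6}, keep only states in Sat with every successor in Z. Z1 = {t5, t6}; fixed.
Sat(AG b) = {t5, t6}
t0 ∉ Sat(AG b) = {t5, t6}, so the formula does not hold at t0.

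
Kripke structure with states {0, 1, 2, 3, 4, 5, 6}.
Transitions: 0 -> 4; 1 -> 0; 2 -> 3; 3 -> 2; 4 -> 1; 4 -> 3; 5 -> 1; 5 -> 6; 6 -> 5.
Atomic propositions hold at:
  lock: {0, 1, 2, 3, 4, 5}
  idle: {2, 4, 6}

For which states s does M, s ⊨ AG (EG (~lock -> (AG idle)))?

Sat(~lock) = {6}
AG idle: greatest fixpoint, start Z0 = {2, 4, 6}, keep only states in Sat with every successor in Z. Z1 = ∅; fixed.
Sat(AG idle) = ∅
Sat(~lock -> (AG idle)) = {0, 1, 2, 3, 4, 5}
EG (~lock -> (AG idle)): greatest fixpoint, start Z0 = {0, 1, 2, 3, 4, 5}, keep only states in Sat with some successor in Z. Already a fixed point.
Sat(EG (~lock -> (AG idle))) = {0, 1, 2, 3, 4, 5}
AG (EG (~lock -> (AG idle))): greatest fixpoint, start Z0 = {0, 1, 2, 3, 4, 5}, keep only states in Sat with every successor in Z. Z1 = {0, 1, 2, 3, 4}; fixed.
Sat(AG (EG (~lock -> (AG idle)))) = {0, 1, 2, 3, 4}

{0, 1, 2, 3, 4}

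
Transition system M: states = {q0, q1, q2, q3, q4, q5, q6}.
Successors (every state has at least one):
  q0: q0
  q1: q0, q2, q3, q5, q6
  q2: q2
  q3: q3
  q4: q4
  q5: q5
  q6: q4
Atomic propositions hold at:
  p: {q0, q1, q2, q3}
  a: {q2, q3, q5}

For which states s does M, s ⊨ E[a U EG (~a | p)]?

{q0, q1, q2, q3, q4, q6}

Sat(~a) = {q0, q1, q4, q6}
Sat(~a | p) = {q0, q1, q2, q3, q4, q6}
EG (~a | p): greatest fixpoint, start Z0 = {q0, q1, q2, q3, q4, q6}, keep only states in Sat with some successor in Z. Already a fixed point.
Sat(EG (~a | p)) = {q0, q1, q2, q3, q4, q6}
E[a U EG (~a | p)]: least fixpoint, start Z0 = Sat(EG (~a | p)) = {q0, q1, q2, q3, q4, q6}, add states in Sat(a) with some successor in Z. Already a fixed point.
Sat(E[a U EG (~a | p)]) = {q0, q1, q2, q3, q4, q6}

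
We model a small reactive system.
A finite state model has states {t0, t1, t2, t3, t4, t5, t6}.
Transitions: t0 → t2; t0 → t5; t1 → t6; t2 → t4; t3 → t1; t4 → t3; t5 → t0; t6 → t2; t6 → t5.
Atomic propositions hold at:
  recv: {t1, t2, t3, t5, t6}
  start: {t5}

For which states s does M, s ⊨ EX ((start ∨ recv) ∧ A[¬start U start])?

Sat(start ∨ recv) = {t1, t2, t3, t5, t6}
Sat(¬start) = {t0, t1, t2, t3, t4, t6}
A[¬start U start]: least fixpoint, start Z0 = Sat(start) = {t5}, add states in Sat(¬start) with every successor in Z. Already a fixed point.
Sat(A[¬start U start]) = {t5}
Sat((start ∨ recv) ∧ A[¬start U start]) = {t5}
Sat(EX ((start ∨ recv) ∧ A[¬start U start])) = {s : some successor in {t5}} = {t0, t6}

{t0, t6}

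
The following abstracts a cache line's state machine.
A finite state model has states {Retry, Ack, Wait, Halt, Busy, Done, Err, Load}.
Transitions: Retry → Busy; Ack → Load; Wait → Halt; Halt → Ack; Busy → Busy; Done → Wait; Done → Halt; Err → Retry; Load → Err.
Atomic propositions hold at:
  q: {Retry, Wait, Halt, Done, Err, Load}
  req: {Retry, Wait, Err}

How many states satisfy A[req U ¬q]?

4

Sat(¬q) = {Ack, Busy}
A[req U ¬q]: least fixpoint, start Z0 = Sat(¬q) = {Ack, Busy}, add states in Sat(req) with every successor in Z. Z1 = {Retry, Ack, Busy}; Z2 = {Retry, Ack, Busy, Err}; fixed.
Sat(A[req U ¬q]) = {Retry, Ack, Busy, Err}
|Sat(A[req U ¬q])| = |{Retry, Ack, Busy, Err}| = 4.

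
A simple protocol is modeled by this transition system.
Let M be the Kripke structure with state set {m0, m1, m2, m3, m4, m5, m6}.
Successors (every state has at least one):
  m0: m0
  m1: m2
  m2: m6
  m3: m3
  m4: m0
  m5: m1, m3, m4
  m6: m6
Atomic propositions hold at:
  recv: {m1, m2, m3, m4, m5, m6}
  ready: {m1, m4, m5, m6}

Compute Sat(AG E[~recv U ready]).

{m6}

Sat(~recv) = {m0}
E[~recv U ready]: least fixpoint, start Z0 = Sat(ready) = {m1, m4, m5, m6}, add states in Sat(~recv) with some successor in Z. Already a fixed point.
Sat(E[~recv U ready]) = {m1, m4, m5, m6}
AG E[~recv U ready]: greatest fixpoint, start Z0 = {m1, m4, m5, m6}, keep only states in Sat with every successor in Z. Z1 = {m6}; fixed.
Sat(AG E[~recv U ready]) = {m6}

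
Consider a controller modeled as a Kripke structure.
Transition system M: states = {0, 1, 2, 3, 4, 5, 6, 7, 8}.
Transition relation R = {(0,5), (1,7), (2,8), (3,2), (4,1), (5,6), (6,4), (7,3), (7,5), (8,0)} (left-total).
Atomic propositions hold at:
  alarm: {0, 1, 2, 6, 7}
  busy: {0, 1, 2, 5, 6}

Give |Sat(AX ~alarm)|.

Sat(~alarm) = {3, 4, 5, 8}
Sat(AX ~alarm) = {s : every successor in {3, 4, 5, 8}} = {0, 2, 6, 7}
|Sat(AX ~alarm)| = |{0, 2, 6, 7}| = 4.

4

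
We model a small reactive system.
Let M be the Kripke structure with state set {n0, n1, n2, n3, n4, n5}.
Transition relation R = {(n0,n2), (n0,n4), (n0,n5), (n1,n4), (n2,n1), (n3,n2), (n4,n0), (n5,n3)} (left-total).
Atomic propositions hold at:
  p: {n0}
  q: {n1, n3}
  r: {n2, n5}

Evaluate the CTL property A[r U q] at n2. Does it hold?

A[r U q]: least fixpoint, start Z0 = Sat(q) = {n1, n3}, add states in Sat(r) with every successor in Z. Z1 = {n1, n2, n3, n5}; fixed.
Sat(A[r U q]) = {n1, n2, n3, n5}
n2 ∈ Sat(A[r U q]) = {n1, n2, n3, n5}, so the formula holds at n2.

Yes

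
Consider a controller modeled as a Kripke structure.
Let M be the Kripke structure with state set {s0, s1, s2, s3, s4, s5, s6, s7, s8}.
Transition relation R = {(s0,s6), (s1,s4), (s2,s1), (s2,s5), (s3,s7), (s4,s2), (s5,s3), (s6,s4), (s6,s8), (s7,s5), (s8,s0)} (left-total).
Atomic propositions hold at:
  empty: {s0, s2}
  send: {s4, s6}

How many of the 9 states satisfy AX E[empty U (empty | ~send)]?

6

Sat(~send) = {s0, s1, s2, s3, s5, s7, s8}
Sat(empty | ~send) = {s0, s1, s2, s3, s5, s7, s8}
E[empty U (empty | ~send)]: least fixpoint, start Z0 = Sat((empty | ~send)) = {s0, s1, s2, s3, s5, s7, s8}, add states in Sat(empty) with some successor in Z. Already a fixed point.
Sat(E[empty U (empty | ~send)]) = {s0, s1, s2, s3, s5, s7, s8}
Sat(AX E[empty U (empty | ~send)]) = {s : every successor in {s0, s1, s2, s3, s5, s7, s8}} = {s2, s3, s4, s5, s7, s8}
|Sat(AX E[empty U (empty | ~send)])| = |{s2, s3, s4, s5, s7, s8}| = 6.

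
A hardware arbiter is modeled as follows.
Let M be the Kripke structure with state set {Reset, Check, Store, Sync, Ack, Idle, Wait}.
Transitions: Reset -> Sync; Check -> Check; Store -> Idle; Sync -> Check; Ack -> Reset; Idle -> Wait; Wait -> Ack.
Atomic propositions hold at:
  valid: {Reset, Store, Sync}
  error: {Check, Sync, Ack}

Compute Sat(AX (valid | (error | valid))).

{Reset, Check, Sync, Ack, Wait}

Sat(error | valid) = {Reset, Check, Store, Sync, Ack}
Sat(valid | (error | valid)) = {Reset, Check, Store, Sync, Ack}
Sat(AX (valid | (error | valid))) = {s : every successor in {Reset, Check, Store, Sync, Ack}} = {Reset, Check, Sync, Ack, Wait}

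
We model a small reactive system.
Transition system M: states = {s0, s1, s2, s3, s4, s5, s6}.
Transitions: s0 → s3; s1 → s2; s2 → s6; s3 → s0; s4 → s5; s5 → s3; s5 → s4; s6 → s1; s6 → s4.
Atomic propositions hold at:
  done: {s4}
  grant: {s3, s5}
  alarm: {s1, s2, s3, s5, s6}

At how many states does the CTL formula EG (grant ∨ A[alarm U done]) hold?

2

A[alarm U done]: least fixpoint, start Z0 = Sat(done) = {s4}, add states in Sat(alarm) with every successor in Z. Already a fixed point.
Sat(A[alarm U done]) = {s4}
Sat(grant ∨ A[alarm U done]) = {s3, s4, s5}
EG (grant ∨ A[alarm U done]): greatest fixpoint, start Z0 = {s3, s4, s5}, keep only states in Sat with some successor in Z. Z1 = {s4, s5}; fixed.
Sat(EG (grant ∨ A[alarm U done])) = {s4, s5}
|Sat(EG (grant ∨ A[alarm U done]))| = |{s4, s5}| = 2.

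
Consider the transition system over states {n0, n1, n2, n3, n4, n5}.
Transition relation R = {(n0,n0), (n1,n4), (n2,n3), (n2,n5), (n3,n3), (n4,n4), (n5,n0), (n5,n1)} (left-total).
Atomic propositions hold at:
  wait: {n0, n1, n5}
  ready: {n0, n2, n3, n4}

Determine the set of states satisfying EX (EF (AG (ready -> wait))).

Sat(ready -> wait) = {n0, n1, n5}
AG (ready -> wait): greatest fixpoint, start Z0 = {n0, n1, n5}, keep only states in Sat with every successor in Z. Z1 = {n0, n5}; Z2 = {n0}; fixed.
Sat(AG (ready -> wait)) = {n0}
EF (AG (ready -> wait)): least fixpoint, start Z0 = {n0}, add states with some successor in Z. Z1 = {n0, n5}; Z2 = {n0, n2, n5}; fixed.
Sat(EF (AG (ready -> wait))) = {n0, n2, n5}
Sat(EX (EF (AG (ready -> wait)))) = {s : some successor in {n0, n2, n5}} = {n0, n2, n5}

{n0, n2, n5}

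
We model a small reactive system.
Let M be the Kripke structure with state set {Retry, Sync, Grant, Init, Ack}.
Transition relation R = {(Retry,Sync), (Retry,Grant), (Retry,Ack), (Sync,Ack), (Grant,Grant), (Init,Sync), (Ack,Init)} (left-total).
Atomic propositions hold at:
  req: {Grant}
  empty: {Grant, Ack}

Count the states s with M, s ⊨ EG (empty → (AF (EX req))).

2

Sat(EX req) = {s : some successor in {Grant}} = {Retry, Grant}
AF (EX req): least fixpoint, start Z0 = {Retry, Grant}, add states with every successor in Z. Already a fixed point.
Sat(AF (EX req)) = {Retry, Grant}
Sat(empty → (AF (EX req))) = {Retry, Sync, Grant, Init}
EG (empty → (AF (EX req))): greatest fixpoint, start Z0 = {Retry, Sync, Grant, Init}, keep only states in Sat with some successor in Z. Z1 = {Retry, Grant, Init}; Z2 = {Retry, Grant}; fixed.
Sat(EG (empty → (AF (EX req)))) = {Retry, Grant}
|Sat(EG (empty → (AF (EX req))))| = |{Retry, Grant}| = 2.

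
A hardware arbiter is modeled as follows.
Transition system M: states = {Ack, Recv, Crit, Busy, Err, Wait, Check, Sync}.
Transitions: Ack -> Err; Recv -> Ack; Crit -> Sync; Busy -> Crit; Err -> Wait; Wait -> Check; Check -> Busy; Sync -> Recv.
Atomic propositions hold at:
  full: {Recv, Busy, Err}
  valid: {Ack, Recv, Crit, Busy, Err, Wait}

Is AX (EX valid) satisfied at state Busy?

No

Sat(EX valid) = {s : some successor in {Ack, Recv, Crit, Busy, Err, Wait}} = {Ack, Recv, Busy, Err, Check, Sync}
Sat(AX (EX valid)) = {s : every successor in {Ack, Recv, Busy, Err, Check, Sync}} = {Ack, Recv, Crit, Wait, Check, Sync}
Busy ∉ Sat(AX (EX valid)) = {Ack, Recv, Crit, Wait, Check, Sync}, so the formula does not hold at Busy.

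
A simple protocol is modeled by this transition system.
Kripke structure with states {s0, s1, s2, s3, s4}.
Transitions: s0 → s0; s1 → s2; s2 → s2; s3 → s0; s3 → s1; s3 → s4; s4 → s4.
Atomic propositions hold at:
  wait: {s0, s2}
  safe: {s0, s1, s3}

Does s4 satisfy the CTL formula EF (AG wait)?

AG wait: greatest fixpoint, start Z0 = {s0, s2}, keep only states in Sat with every successor in Z. Already a fixed point.
Sat(AG wait) = {s0, s2}
EF (AG wait): least fixpoint, start Z0 = {s0, s2}, add states with some successor in Z. Z1 = {s0, s1, s2, s3}; fixed.
Sat(EF (AG wait)) = {s0, s1, s2, s3}
s4 ∉ Sat(EF (AG wait)) = {s0, s1, s2, s3}, so the formula does not hold at s4.

No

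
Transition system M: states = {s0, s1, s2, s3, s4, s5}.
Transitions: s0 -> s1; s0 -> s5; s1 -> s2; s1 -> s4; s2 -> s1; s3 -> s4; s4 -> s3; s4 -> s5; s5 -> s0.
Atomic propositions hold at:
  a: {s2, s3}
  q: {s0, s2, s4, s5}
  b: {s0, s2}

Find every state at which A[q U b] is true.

A[q U b]: least fixpoint, start Z0 = Sat(b) = {s0, s2}, add states in Sat(q) with every successor in Z. Z1 = {s0, s2, s5}; fixed.
Sat(A[q U b]) = {s0, s2, s5}

{s0, s2, s5}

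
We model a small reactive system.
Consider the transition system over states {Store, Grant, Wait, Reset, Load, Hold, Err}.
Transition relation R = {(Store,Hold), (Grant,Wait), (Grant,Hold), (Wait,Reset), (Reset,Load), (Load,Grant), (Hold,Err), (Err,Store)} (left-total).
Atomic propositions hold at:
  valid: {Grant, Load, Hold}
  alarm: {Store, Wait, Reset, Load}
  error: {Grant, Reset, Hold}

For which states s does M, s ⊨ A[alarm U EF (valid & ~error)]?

{Grant, Wait, Reset, Load}

Sat(~error) = {Store, Wait, Load, Err}
Sat(valid & ~error) = {Load}
EF (valid & ~error): least fixpoint, start Z0 = {Load}, add states with some successor in Z. Z1 = {Reset, Load}; Z2 = {Wait, Reset, Load}; Z3 = {Grant, Wait, Reset, Load}; fixed.
Sat(EF (valid & ~error)) = {Grant, Wait, Reset, Load}
A[alarm U EF (valid & ~error)]: least fixpoint, start Z0 = Sat(EF (valid & ~error)) = {Grant, Wait, Reset, Load}, add states in Sat(alarm) with every successor in Z. Already a fixed point.
Sat(A[alarm U EF (valid & ~error)]) = {Grant, Wait, Reset, Load}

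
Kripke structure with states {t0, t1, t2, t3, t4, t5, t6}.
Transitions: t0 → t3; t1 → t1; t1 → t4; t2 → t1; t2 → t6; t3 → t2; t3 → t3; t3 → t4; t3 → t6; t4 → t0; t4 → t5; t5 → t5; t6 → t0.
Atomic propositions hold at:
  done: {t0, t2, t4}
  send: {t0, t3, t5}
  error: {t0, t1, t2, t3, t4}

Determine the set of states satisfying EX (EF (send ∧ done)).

Sat(send ∧ done) = {t0}
EF (send ∧ done): least fixpoint, start Z0 = {t0}, add states with some successor in Z. Z1 = {t0, t4, t6}; Z2 = {t0, t1, t2, t3, t4, t6}; fixed.
Sat(EF (send ∧ done)) = {t0, t1, t2, t3, t4, t6}
Sat(EX (EF (send ∧ done))) = {s : some successor in {t0, t1, t2, t3, t4, t6}} = {t0, t1, t2, t3, t4, t6}

{t0, t1, t2, t3, t4, t6}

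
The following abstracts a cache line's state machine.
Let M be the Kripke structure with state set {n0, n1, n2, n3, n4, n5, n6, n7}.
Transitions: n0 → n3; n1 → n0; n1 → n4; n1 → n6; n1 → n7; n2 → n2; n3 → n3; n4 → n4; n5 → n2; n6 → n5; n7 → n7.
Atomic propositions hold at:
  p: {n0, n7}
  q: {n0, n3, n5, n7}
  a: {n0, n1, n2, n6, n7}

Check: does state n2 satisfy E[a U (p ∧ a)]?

Sat(p ∧ a) = {n0, n7}
E[a U (p ∧ a)]: least fixpoint, start Z0 = Sat((p ∧ a)) = {n0, n7}, add states in Sat(a) with some successor in Z. Z1 = {n0, n1, n7}; fixed.
Sat(E[a U (p ∧ a)]) = {n0, n1, n7}
n2 ∉ Sat(E[a U (p ∧ a)]) = {n0, n1, n7}, so the formula does not hold at n2.

No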